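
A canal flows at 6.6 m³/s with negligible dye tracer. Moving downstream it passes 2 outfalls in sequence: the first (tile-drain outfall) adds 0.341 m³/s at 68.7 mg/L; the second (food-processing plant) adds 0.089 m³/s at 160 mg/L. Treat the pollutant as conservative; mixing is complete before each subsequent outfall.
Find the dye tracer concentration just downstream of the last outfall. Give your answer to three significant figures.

5.36 mg/L

Below outfall 1: Q → 6.941 m³/s, C = (6.600·0 + 0.3410·68.70)/6.941 = 3.375 mg/L.
Below outfall 2: Q → 7.030 m³/s, C = (6.941·3.375 + 0.08900·160.0)/7.030 = 5.358 mg/L.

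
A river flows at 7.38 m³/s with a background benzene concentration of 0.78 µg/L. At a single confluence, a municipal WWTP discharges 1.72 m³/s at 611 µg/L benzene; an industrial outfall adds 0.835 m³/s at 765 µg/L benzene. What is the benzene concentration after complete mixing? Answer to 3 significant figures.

171 µg/L

Mass balance: C = (7.380·0.7800 + 1.720·611.0 + 0.8350·765.0) / 9.935 = 1695/9.935 = 170.7 µg/L.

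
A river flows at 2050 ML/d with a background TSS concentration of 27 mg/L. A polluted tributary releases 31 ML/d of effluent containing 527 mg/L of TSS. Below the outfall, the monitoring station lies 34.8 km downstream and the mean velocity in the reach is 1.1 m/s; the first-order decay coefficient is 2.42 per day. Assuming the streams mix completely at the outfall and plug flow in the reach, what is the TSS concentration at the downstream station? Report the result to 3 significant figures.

After mixing, C = (2050·27.00 + 31.00·527.0) / 2081 = 71690/2081 = 34.45 mg/L.
Travel time t = 34.8·1000 / 1.1 = 31640 s = 8.788 h.
First-order decay: C = 34.45·exp(−k·t) = 34.45·0.4123 = 14.20 mg/L.

14.2 mg/L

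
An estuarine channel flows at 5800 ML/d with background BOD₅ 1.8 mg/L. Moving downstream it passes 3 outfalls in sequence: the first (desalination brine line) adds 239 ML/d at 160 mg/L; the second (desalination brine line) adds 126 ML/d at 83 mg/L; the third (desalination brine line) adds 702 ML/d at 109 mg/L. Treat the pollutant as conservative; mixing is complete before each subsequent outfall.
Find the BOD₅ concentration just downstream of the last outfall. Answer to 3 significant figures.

19.8 mg/L

Outfall 1: combined Q = 6039 ML/d; C = (5800·1.800 + 239.0·160.0)/6039 = 8.061 mg/L.
Outfall 2: combined Q = 6165 ML/d; C = (6039·8.061 + 126.0·83.00)/6165 = 9.593 mg/L.
Outfall 3: combined Q = 6867 ML/d; C = (6165·9.593 + 702.0·109.0)/6867 = 19.75 mg/L.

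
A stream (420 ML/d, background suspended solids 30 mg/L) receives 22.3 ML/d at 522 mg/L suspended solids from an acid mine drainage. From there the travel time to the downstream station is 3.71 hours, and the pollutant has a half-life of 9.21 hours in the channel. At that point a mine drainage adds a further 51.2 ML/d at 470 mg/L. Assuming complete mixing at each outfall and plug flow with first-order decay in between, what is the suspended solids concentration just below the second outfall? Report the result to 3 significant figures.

Mass balance: C = (420.0·30.00 + 22.30·522.0) / 442.3 = 24240/442.3 = 54.81 mg/L; combined flow 442.3 ML/d.
Half-life 9.21 h → k = ln 2 / 9.21 = 0.07526 h⁻¹ = 1.806 d⁻¹.
Applying C = C₀e^(−kt): 54.81 × 0.7564 = 41.45 mg/L.
At the second outfall, C = (442.3·41.45 + 51.20·470.0) / (442.3 + 51.20) = 85.91 mg/L.

85.9 mg/L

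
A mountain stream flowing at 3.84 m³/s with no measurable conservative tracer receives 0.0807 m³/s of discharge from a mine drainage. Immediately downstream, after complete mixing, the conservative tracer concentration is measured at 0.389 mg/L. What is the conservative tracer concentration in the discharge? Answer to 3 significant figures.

Mass balance: 3.840·0 + 0.08070·Cₑ = 3.921·0.3890
→ Cₑ = (3.921·0.3890 − 3.840·0) / 0.08070 = 18.90 mg/L.

18.9 mg/L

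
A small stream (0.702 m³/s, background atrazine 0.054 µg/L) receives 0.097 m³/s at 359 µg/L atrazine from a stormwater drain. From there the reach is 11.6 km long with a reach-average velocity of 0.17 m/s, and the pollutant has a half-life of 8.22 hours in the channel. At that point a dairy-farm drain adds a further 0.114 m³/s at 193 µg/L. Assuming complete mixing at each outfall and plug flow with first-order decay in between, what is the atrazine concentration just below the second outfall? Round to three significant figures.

31.8 µg/L

After mixing, C = (0.7020·0.05400 + 0.09700·359.0) / 0.7990 = 34.86/0.7990 = 43.63 µg/L; combined flow 0.7990 m³/s.
Travel time t = 11.6·1000 / 0.17 = 68240 s = 18.95 h.
Half-life 8.22 h → k = ln 2 / 8.22 = 0.08432 h⁻¹ = 2.024 d⁻¹.
First-order decay: C = 43.63·exp(−k·t) = 43.63·0.2022 = 8.824 µg/L.
Second outfall: C = (0.7990·8.824 + 0.1140·193.0)/0.9130 = 31.82 µg/L.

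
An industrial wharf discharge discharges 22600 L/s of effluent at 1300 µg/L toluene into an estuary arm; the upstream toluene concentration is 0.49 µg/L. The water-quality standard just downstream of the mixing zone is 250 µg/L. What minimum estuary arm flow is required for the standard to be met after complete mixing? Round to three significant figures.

Set C_mix = 250: (Q·0.4900 + 22600·1300) / (Q + 22600) = 250
→ Q = 22600·(1300 − 250)/(250 − 0.4900) = 95110 L/s.

95100 L/s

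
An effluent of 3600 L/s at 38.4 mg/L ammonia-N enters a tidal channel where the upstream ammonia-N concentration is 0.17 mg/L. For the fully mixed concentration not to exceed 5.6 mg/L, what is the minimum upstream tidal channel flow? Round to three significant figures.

21700 L/s

Set C_mix = 5.6: (Q·0.1700 + 3600·38.40) / (Q + 3600) = 5.6
→ Q = 3600·(38.40 − 5.6)/(5.6 − 0.1700) = 21750 L/s.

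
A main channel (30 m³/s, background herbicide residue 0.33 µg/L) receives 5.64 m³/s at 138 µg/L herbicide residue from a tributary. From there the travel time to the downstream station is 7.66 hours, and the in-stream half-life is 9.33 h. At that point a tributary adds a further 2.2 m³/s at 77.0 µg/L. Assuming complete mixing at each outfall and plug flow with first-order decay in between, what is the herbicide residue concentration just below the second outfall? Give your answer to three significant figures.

Mass balance: C = (30.00·0.3300 + 5.640·138.0) / 35.64 = 788.2/35.64 = 22.12 µg/L; combined flow 35.64 m³/s.
Half-life 9.33 h → k = ln 2 / 9.33 = 0.07429 h⁻¹ = 1.783 d⁻¹.
First-order decay: C = 22.12·exp(−k·t) = 22.12·0.5660 = 12.52 µg/L.
At the second outfall, C = (35.64·12.52 + 2.200·77.00) / (35.64 + 2.200) = 16.27 µg/L.

16.3 µg/L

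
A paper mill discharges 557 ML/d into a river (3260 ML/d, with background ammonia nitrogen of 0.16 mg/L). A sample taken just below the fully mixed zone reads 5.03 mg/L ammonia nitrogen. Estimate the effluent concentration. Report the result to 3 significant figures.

Mass balance: 3260·0.1600 + 557.0·Cₑ = 3817·5.030
→ Cₑ = (3817·5.030 − 3260·0.1600) / 557.0 = 33.53 mg/L.

33.5 mg/L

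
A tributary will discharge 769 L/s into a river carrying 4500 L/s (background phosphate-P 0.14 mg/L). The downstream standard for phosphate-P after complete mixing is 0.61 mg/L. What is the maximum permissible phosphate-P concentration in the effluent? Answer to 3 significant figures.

At the limit, (Qr·Cr + Qe·Cₑ)/(Qr + Qe) = 0.61:
Cₑ = (5269·0.61 − 4500·0.1400) / 769.0 = 3.360 mg/L.

3.36 mg/L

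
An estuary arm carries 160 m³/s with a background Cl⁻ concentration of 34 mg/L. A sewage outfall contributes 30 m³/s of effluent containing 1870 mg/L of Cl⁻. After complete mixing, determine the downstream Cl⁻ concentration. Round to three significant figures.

324 mg/L

Mixed concentration C = ΣQC/ΣQ = (160.0·34.00 + 30.00·1870) / 190.0 = 61540/190.0 = 323.9 mg/L.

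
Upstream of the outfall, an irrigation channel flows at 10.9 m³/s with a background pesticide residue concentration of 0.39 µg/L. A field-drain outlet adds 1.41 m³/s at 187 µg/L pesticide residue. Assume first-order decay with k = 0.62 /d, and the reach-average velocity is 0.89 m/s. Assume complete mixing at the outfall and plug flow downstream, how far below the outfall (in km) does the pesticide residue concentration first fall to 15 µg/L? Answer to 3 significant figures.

46.2 km

After mixing, C = (10.90·0.3900 + 1.410·187.0) / 12.31 = 267.9/12.31 = 21.76 µg/L.
Set 21.76·exp(−k·t) = 15 → t = ln(21.76/15)/k = 51870 s = 14.41 h.
Distance = v·t = 0.89·51870 = 46170 m = 46.17 km.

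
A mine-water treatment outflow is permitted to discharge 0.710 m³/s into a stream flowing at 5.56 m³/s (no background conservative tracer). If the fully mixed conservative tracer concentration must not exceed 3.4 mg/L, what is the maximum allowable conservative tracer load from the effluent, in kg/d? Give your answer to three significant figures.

1840 kg/d

Mass balance at the limit: 5.560·0 + 0.7100·Cₑ = 6.270·3.4 → Cₑ = 30.03 mg/L.
Load = 0.7100 m³/s × 30.03 g/m³ × 86 400 s/d = 1842 kg/d.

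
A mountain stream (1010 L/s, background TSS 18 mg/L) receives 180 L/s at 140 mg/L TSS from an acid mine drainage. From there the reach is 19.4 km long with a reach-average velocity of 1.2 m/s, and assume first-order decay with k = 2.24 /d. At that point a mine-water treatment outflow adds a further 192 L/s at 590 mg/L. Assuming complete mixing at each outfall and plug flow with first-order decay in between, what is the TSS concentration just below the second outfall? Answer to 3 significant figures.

Mass balance: C = (1010·18.00 + 180.0·140.0) / 1190 = 43380/1190 = 36.45 mg/L; combined flow 1190 L/s.
Travel time t = 19.4·1000 / 1.2 = 16170 s = 4.491 h.
After decay, C = 36.45 × e^(−kt) = 36.45 × 0.6576 = 23.97 mg/L.
Second outfall: C = (1190·23.97 + 192.0·590.0)/1382 = 102.6 mg/L.

103 mg/L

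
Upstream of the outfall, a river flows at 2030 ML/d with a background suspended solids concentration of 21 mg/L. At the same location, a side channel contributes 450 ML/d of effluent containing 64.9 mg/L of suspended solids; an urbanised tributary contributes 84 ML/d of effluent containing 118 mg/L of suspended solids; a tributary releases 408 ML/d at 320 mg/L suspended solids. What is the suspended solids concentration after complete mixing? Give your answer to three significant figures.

71.4 mg/L

Flow-weighted average: C = (2030·21.00 + 450.0·64.90 + 84.00·118.0 + 408.0·320.0) / 2972 = 212300/2972 = 71.44 mg/L.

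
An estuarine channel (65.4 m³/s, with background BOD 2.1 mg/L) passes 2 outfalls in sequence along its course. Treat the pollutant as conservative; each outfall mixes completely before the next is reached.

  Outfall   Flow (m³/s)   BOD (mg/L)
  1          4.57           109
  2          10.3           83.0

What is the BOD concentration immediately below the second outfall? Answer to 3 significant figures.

Below outfall 1: Q → 69.97 m³/s, C = (65.40·2.100 + 4.570·109.0)/69.97 = 9.082 mg/L.
Below outfall 2: Q → 80.27 m³/s, C = (69.97·9.082 + 10.30·83.00)/80.27 = 18.57 mg/L.

18.6 mg/L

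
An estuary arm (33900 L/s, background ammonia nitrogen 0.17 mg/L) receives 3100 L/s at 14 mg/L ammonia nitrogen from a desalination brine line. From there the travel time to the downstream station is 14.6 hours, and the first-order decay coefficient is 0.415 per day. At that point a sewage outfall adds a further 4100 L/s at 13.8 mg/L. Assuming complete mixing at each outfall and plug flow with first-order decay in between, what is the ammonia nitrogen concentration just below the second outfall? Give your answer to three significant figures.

2.31 mg/L

Mass balance: C = (33900·0.1700 + 3100·14.00) / 37000 = 49160/37000 = 1.329 mg/L; combined flow 37000 L/s.
Decay over the reach: 1.329·exp(−kt) = 1.329·0.7769 = 1.032 mg/L.
Second outfall: C = (37000·1.032 + 4100·13.80)/41100 = 2.306 mg/L.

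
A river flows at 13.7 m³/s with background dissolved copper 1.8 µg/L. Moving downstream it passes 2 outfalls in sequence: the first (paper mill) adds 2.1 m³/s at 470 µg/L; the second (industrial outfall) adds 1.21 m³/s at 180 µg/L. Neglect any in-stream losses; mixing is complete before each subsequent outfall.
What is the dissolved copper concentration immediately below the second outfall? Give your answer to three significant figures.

72.3 µg/L

After outfall 1: Q = 13.70 + 2.100 = 15.80 m³/s; C = (13.70·1.800 + 2.100·470.0)/15.80 = 64.03 µg/L.
After outfall 2: Q = 15.80 + 1.210 = 17.01 m³/s; C = (15.80·64.03 + 1.210·180.0)/17.01 = 72.28 µg/L.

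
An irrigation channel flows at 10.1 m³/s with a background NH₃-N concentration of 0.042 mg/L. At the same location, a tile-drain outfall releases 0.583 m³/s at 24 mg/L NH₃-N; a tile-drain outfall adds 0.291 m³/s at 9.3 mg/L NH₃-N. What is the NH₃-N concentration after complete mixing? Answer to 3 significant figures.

1.56 mg/L

Mass balance: C = (10.10·0.04200 + 0.5830·24.00 + 0.2910·9.300) / 10.97 = 17.12/10.97 = 1.560 mg/L.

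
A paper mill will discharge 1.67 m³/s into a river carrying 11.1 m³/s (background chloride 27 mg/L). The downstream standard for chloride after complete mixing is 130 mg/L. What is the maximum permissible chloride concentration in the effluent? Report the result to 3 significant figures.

At the limit, (Qr·Cr + Qe·Cₑ)/(Qr + Qe) = 130:
Cₑ = (12.77·130 − 11.10·27.00) / 1.670 = 814.6 mg/L.

815 mg/L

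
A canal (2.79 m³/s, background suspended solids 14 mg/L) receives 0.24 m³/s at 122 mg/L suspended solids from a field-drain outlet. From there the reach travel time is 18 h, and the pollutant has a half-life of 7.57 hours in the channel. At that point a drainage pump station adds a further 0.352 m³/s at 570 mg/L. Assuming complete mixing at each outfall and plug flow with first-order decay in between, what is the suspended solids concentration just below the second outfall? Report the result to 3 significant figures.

63.2 mg/L

Flow-weighted average: C = (2.790·14.00 + 0.2400·122.0) / 3.030 = 68.34/3.030 = 22.55 mg/L; combined flow 3.030 m³/s.
Half-life 7.57 h → k = ln 2 / 7.57 = 0.09157 h⁻¹ = 2.198 d⁻¹.
First-order decay: C = 22.55·exp(−k·t) = 22.55·0.1924 = 4.340 mg/L.
Second outfall: C = (3.030·4.340 + 0.3520·570.0)/3.382 = 63.21 mg/L.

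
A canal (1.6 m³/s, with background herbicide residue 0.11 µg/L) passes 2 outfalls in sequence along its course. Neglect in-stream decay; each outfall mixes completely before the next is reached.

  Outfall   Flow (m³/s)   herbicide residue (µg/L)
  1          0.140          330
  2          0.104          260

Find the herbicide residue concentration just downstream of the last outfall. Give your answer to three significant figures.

39.8 µg/L

Below outfall 1: Q → 1.740 m³/s, C = (1.600·0.1100 + 0.1400·330.0)/1.740 = 26.65 µg/L.
Below outfall 2: Q → 1.844 m³/s, C = (1.740·26.65 + 0.1040·260.0)/1.844 = 39.81 µg/L.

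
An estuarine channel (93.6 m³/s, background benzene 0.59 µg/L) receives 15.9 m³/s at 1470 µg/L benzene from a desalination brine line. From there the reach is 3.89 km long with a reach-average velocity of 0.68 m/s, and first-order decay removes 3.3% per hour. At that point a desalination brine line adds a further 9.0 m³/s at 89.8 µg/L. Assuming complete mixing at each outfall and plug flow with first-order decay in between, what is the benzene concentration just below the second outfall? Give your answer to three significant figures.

194 µg/L

After mixing, C = (93.60·0.5900 + 15.90·1470) / 109.5 = 23430/109.5 = 214.0 µg/L; combined flow 109.5 m³/s.
Travel time t = 3.89·1000 / 0.68 = 5721 s = 1.589 h.
3.3%/h lost → k = −ln(1 − 0.033) = 0.03356 h⁻¹.
Applying C = C₀e^(−kt): 214.0 × 0.9481 = 202.8 µg/L.
At the second outfall, C = (109.5·202.8 + 9.000·89.80) / (109.5 + 9.000) = 194.3 µg/L.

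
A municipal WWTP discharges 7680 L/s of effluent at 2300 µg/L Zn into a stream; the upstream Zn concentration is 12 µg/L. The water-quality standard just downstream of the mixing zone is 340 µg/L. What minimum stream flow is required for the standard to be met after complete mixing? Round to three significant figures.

45900 L/s

Set C_mix = 340: (Q·12.00 + 7680·2300) / (Q + 7680) = 340
→ Q = 7680·(2300 − 340)/(340 − 12.00) = 45890 L/s.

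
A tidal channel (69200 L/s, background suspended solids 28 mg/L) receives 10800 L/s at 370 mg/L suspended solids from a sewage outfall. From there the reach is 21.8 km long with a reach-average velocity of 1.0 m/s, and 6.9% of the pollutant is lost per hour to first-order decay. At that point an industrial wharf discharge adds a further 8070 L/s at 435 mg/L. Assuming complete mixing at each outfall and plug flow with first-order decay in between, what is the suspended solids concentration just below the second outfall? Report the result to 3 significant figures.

Mass balance: C = (69200·28.00 + 10800·370.0) / 80000 = 5934000/80000 = 74.17 mg/L; combined flow 80000 L/s.
Travel time t = 21.8·1000 / 1.0 = 21800 s = 6.056 h.
6.9%/h lost → k = −ln(1 − 0.069) = 0.07150 h⁻¹.
Decay over the reach: 74.17·exp(−kt) = 74.17·0.6486 = 48.11 mg/L.
At the second outfall, C = (80000·48.11 + 8070·435.0) / (80000 + 8070) = 83.56 mg/L.

83.6 mg/L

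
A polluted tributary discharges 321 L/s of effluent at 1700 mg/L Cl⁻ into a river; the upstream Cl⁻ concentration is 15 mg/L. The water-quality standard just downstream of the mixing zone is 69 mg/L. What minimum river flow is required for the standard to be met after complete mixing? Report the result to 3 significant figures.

9700 L/s

Set C_mix = 69: (Q·15.00 + 321.0·1700) / (Q + 321.0) = 69
→ Q = 321.0·(1700 − 69)/(69 − 15.00) = 9695 L/s.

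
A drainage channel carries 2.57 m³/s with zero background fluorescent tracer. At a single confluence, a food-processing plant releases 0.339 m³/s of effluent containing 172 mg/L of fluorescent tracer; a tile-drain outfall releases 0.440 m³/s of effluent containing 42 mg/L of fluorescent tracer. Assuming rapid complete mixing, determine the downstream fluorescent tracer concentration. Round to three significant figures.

Flow-weighted average: C = (2.570·0 + 0.3390·172.0 + 0.4400·42.00) / 3.349 = 76.79/3.349 = 22.93 mg/L.

22.9 mg/L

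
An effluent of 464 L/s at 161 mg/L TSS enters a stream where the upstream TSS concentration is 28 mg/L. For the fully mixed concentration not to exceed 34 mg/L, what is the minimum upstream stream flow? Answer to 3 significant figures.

9820 L/s

Set C_mix = 34: (Q·28.00 + 464.0·161.0) / (Q + 464.0) = 34
→ Q = 464.0·(161.0 − 34)/(34 − 28.00) = 9821 L/s.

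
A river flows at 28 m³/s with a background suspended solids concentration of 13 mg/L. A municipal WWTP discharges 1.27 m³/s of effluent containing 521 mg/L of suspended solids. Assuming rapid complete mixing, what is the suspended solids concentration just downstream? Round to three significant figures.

35.0 mg/L

Flow-weighted average: C = (28.00·13.00 + 1.270·521.0) / 29.27 = 1026/29.27 = 35.04 mg/L.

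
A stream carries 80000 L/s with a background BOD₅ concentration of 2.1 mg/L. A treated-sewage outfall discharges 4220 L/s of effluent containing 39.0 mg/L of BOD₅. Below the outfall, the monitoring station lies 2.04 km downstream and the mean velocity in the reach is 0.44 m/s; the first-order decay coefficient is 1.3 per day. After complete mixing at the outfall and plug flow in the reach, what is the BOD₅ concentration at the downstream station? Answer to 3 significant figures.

Flow-weighted average: C = (80000·2.100 + 4220·39.00) / 84220 = 332600/84220 = 3.949 mg/L.
Travel time t = 2.04·1000 / 0.44 = 4636 s = 1.288 h.
First-order decay: C = 3.949·exp(−k·t) = 3.949·0.9326 = 3.683 mg/L.

3.68 mg/L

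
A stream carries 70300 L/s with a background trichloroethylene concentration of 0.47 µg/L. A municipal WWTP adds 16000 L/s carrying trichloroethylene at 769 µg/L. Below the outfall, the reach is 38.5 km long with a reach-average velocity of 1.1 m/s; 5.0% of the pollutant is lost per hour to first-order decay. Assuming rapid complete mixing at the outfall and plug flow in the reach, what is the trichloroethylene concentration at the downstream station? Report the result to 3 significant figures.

Flow-weighted average: C = (70300·0.4700 + 16000·769.0) / 86300 = 12340000/86300 = 143.0 µg/L.
Travel time t = 38.5·1000 / 1.1 = 35000 s = 9.722 h.
5.0%/h lost → k = −ln(1 − 0.05) = 0.05129 h⁻¹.
Decay over the reach: 143.0·exp(−kt) = 143.0·0.6073 = 86.82 µg/L.

86.8 µg/L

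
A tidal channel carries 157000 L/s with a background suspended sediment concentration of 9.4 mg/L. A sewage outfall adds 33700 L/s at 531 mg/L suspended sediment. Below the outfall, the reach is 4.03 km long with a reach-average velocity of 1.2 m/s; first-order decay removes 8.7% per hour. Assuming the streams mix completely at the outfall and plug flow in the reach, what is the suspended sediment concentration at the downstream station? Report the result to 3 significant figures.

Flow-weighted average: C = (157000·9.400 + 33700·531.0) / 190700 = 19370000/190700 = 101.6 mg/L.
Travel time t = 4.03·1000 / 1.2 = 3358 s = 0.9329 h.
8.7%/h lost → k = −ln(1 − 0.087) = 0.09102 h⁻¹.
After decay, C = 101.6 × e^(−kt) = 101.6 × 0.9186 = 93.31 mg/L.

93.3 mg/L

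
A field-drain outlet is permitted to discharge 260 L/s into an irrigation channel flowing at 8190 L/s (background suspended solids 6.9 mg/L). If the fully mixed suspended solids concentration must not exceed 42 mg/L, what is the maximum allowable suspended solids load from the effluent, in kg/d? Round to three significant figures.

25800 kg/d

Mass balance at the limit: 8190·6.900 + 260.0·Cₑ = 8450·42 → Cₑ = 1148 mg/L.
260.0 L/s = 0.2600 m³/s. Load = 0.2600 m³/s × 1148 g/m³ × 86 400 s/d = 25780 kg/d.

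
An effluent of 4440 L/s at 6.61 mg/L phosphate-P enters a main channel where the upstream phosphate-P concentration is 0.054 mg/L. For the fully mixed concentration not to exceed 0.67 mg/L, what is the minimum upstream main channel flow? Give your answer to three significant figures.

Set C_mix = 0.67: (Q·0.05400 + 4440·6.610) / (Q + 4440) = 0.67
→ Q = 4440·(6.610 − 0.67)/(0.67 − 0.05400) = 42810 L/s.

42800 L/s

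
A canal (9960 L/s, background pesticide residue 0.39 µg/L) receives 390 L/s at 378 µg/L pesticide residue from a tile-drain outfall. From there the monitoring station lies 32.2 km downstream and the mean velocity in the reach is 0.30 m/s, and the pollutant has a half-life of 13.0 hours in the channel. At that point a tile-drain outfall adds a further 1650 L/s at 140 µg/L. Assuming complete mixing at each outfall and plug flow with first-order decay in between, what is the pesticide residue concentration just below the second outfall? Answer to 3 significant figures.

21.8 µg/L

Mass balance: C = (9960·0.3900 + 390.0·378.0) / 10350 = 151300/10350 = 14.62 µg/L; combined flow 10350 L/s.
Travel time t = 32.2·1000 / 0.30 = 107300 s = 29.81 h.
Half-life 13.0 h → k = ln 2 / 13.0 = 0.05332 h⁻¹ = 1.280 d⁻¹.
After decay, C = 14.62 × e^(−kt) = 14.62 × 0.2040 = 2.982 µg/L.
Second outfall: C = (10350·2.982 + 1650·140.0)/12000 = 21.82 µg/L.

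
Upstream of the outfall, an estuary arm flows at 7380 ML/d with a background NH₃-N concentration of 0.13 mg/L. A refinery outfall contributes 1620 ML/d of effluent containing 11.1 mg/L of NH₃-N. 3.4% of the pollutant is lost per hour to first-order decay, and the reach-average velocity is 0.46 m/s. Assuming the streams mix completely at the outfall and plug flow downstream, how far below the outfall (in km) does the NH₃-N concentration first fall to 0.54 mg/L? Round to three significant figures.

65.1 km

After mixing, C = (7380·0.1300 + 1620·11.10) / 9000 = 18940/9000 = 2.105 mg/L.
3.4%/h lost → k = −ln(1 − 0.034) = 0.03459 h⁻¹.
Set 2.105·exp(−k·t) = 0.54 → t = ln(2.105/0.54)/k = 141600 s = 39.33 h.
Distance = v·t = 0.46·141600 = 65120 m = 65.12 km.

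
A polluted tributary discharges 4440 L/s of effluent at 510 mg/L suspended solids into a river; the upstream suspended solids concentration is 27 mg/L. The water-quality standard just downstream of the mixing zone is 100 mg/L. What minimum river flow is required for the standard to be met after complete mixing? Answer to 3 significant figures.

24900 L/s

Set C_mix = 100: (Q·27.00 + 4440·510.0) / (Q + 4440) = 100
→ Q = 4440·(510.0 − 100)/(100 − 27.00) = 24940 L/s.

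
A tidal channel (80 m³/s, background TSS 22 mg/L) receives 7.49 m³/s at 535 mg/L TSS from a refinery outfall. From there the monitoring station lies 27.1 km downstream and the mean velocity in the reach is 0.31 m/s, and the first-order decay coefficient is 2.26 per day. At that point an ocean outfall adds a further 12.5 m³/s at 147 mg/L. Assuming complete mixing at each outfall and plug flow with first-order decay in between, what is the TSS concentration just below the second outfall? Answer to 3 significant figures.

Mass balance: C = (80.00·22.00 + 7.490·535.0) / 87.49 = 5767/87.49 = 65.92 mg/L; combined flow 87.49 m³/s.
Travel time t = 27.1·1000 / 0.31 = 87420 s = 24.28 h.
After decay, C = 65.92 × e^(−kt) = 65.92 × 0.1016 = 6.698 mg/L.
Second outfall: C = (87.49·6.698 + 12.50·147.0)/99.99 = 24.24 mg/L.

24.2 mg/L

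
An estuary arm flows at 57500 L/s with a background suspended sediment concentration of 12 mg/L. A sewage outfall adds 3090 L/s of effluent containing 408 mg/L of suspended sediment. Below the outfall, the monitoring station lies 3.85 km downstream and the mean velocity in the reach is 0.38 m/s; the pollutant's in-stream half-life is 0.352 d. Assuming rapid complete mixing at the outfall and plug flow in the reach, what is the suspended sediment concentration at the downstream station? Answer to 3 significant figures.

After mixing, C = (57500·12.00 + 3090·408.0) / 60590 = 1951000/60590 = 32.20 mg/L.
Travel time t = 3.85·1000 / 0.38 = 10130 s = 2.814 h.
Half-life 0.352 d → k = ln 2 / 0.352 = 1.969 d⁻¹.
Applying C = C₀e^(−kt): 32.20 × 0.7938 = 25.56 mg/L.

25.6 mg/L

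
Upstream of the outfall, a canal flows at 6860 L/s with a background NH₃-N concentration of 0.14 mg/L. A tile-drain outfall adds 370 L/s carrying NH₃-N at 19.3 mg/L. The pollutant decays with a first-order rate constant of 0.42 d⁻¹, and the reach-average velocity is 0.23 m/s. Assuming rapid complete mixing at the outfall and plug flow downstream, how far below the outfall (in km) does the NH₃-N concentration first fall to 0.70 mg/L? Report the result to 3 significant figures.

22.3 km

Conservation of mass: C = (6860·0.1400 + 370.0·19.30) / 7230 = 8101/7230 = 1.121 mg/L.
Set 1.121·exp(−k·t) = 0.70 → t = ln(1.121/0.70)/k = 96780 s = 26.88 h.
Distance = v·t = 0.23·96780 = 22260 m = 22.26 km.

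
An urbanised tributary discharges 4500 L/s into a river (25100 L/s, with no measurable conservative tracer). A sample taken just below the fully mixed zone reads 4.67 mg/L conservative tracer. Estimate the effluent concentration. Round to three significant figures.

Mass balance: 25100·0 + 4500·Cₑ = 29600·4.670
→ Cₑ = (29600·4.670 − 25100·0) / 4500 = 30.72 mg/L.

30.7 mg/L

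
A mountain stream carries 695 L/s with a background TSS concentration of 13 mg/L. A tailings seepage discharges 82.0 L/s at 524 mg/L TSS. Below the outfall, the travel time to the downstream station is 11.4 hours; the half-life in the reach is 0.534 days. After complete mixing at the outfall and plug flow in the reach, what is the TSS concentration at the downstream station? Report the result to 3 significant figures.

Conservation of mass: C = (695.0·13.00 + 82.00·524.0) / 777.0 = 52000/777.0 = 66.93 mg/L.
Half-life 0.534 d → k = ln 2 / 0.534 = 1.298 d⁻¹.
Decay over the reach: 66.93·exp(−kt) = 66.93·0.5398 = 36.13 mg/L.

36.1 mg/L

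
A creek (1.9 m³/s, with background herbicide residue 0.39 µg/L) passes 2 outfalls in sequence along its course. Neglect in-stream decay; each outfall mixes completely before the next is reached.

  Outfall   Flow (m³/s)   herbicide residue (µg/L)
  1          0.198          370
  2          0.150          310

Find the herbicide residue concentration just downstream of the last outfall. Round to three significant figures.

53.6 µg/L

After outfall 1: Q = 1.900 + 0.1980 = 2.098 m³/s; C = (1.900·0.3900 + 0.1980·370.0)/2.098 = 35.27 µg/L.
After outfall 2: Q = 2.098 + 0.1500 = 2.248 m³/s; C = (2.098·35.27 + 0.1500·310.0)/2.248 = 53.60 µg/L.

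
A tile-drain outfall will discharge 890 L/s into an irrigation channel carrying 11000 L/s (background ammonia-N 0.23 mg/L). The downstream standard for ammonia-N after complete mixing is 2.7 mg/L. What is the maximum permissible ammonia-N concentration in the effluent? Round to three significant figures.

33.2 mg/L

At the limit, (Qr·Cr + Qe·Cₑ)/(Qr + Qe) = 2.7:
Cₑ = (11890·2.7 − 11000·0.2300) / 890.0 = 33.23 mg/L.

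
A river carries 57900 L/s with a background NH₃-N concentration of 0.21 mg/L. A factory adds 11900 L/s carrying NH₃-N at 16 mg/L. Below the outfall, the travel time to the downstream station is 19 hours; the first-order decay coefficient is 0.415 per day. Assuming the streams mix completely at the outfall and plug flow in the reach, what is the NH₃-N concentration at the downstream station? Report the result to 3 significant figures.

Flow-weighted average: C = (57900·0.2100 + 11900·16.00) / 69800 = 202600/69800 = 2.902 mg/L.
First-order decay: C = 2.902·exp(−k·t) = 2.902·0.7200 = 2.089 mg/L.

2.09 mg/L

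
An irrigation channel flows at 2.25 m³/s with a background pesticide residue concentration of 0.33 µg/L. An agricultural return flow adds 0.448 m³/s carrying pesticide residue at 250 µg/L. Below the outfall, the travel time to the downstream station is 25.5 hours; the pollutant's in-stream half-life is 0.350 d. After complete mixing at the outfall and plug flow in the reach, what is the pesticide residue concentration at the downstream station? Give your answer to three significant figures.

5.10 µg/L

Mixed concentration C = ΣQC/ΣQ = (2.250·0.3300 + 0.4480·250.0) / 2.698 = 112.7/2.698 = 41.79 µg/L.
Half-life 0.350 d → k = ln 2 / 0.350 = 1.980 d⁻¹.
Applying C = C₀e^(−kt): 41.79 × 0.1219 = 5.096 µg/L.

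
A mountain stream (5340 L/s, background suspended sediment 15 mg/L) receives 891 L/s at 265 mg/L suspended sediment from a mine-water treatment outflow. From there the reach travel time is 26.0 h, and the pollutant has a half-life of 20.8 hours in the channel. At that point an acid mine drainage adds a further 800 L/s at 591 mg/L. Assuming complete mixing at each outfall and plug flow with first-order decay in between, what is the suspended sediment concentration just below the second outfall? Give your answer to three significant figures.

Mixed concentration C = ΣQC/ΣQ = (5340·15.00 + 891.0·265.0) / 6231 = 316200/6231 = 50.75 mg/L; combined flow 6231 L/s.
Half-life 20.8 h → k = ln 2 / 20.8 = 0.03332 h⁻¹ = 0.7998 d⁻¹.
Decay over the reach: 50.75·exp(−kt) = 50.75·0.4204 = 21.34 mg/L.
Second outfall: C = (6231·21.34 + 800.0·591.0)/7031 = 86.15 mg/L.

86.2 mg/L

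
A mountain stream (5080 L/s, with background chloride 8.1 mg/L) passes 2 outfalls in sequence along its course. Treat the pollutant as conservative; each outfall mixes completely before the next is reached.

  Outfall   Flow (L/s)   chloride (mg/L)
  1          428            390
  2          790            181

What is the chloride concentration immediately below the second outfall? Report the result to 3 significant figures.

55.7 mg/L

Outfall 1: combined Q = 5508 L/s; C = (5080·8.100 + 428.0·390.0)/5508 = 37.78 mg/L.
Outfall 2: combined Q = 6298 L/s; C = (5508·37.78 + 790.0·181.0)/6298 = 55.74 mg/L.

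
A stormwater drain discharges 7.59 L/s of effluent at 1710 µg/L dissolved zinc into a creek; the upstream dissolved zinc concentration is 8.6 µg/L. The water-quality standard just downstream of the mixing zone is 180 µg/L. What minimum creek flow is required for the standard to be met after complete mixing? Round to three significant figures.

67.8 L/s

Set C_mix = 180: (Q·8.600 + 7.590·1710) / (Q + 7.590) = 180
→ Q = 7.590·(1710 − 180)/(180 − 8.600) = 67.75 L/s.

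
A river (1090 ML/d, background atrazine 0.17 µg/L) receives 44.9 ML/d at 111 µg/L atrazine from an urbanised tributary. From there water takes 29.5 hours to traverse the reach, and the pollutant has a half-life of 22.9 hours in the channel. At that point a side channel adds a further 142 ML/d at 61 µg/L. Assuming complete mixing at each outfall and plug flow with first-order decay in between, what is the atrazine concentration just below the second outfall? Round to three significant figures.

Flow-weighted average: C = (1090·0.1700 + 44.90·111.0) / 1135 = 5169/1135 = 4.555 µg/L; combined flow 1135 ML/d.
Half-life 22.9 h → k = ln 2 / 22.9 = 0.03027 h⁻¹ = 0.7264 d⁻¹.
Applying C = C₀e^(−kt): 4.555 × 0.4095 = 1.865 µg/L.
At the second outfall, C = (1135·1.865 + 142.0·61.00) / (1135 + 142.0) = 8.441 µg/L.

8.44 µg/L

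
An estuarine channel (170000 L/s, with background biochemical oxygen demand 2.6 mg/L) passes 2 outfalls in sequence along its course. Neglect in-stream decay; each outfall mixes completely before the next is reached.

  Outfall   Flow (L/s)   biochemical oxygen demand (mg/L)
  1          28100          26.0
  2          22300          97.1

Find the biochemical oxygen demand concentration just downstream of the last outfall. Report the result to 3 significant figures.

After outfall 1: Q = 170000 + 28100 = 198100 L/s; C = (170000·2.600 + 28100·26.00)/198100 = 5.919 mg/L.
After outfall 2: Q = 198100 + 22300 = 220400 L/s; C = (198100·5.919 + 22300·97.10)/220400 = 15.14 mg/L.

15.1 mg/L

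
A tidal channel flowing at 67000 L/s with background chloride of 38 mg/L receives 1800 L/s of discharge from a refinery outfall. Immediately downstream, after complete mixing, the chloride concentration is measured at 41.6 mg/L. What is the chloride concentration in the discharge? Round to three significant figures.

176 mg/L

Mass balance: 67000·38.00 + 1800·Cₑ = 68800·41.60
→ Cₑ = (68800·41.60 − 67000·38.00) / 1800 = 175.6 mg/L.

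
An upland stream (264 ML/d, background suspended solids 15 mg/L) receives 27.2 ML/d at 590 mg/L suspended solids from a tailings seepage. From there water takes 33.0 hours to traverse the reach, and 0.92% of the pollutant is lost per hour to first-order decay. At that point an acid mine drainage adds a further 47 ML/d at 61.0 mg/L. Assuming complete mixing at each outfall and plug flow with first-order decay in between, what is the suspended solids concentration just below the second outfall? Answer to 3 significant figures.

52.1 mg/L

Conservation of mass: C = (264.0·15.00 + 27.20·590.0) / 291.2 = 20010/291.2 = 68.71 mg/L; combined flow 291.2 ML/d.
0.92%/h lost → k = −ln(1 − 0.0092) = 0.009243 h⁻¹.
Decay over the reach: 68.71·exp(−kt) = 68.71·0.7371 = 50.65 mg/L.
At the second outfall, C = (291.2·50.65 + 47.00·61.00) / (291.2 + 47.00) = 52.09 mg/L.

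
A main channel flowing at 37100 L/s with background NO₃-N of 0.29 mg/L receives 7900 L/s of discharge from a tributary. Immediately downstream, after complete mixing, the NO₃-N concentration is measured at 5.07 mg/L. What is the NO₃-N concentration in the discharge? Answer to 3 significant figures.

Mass balance: 37100·0.2900 + 7900·Cₑ = 45000·5.070
→ Cₑ = (45000·5.070 − 37100·0.2900) / 7900 = 27.52 mg/L.

27.5 mg/L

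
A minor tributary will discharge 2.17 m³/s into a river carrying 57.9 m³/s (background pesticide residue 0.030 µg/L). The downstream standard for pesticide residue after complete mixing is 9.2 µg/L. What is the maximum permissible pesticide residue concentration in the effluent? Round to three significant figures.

At the limit, (Qr·Cr + Qe·Cₑ)/(Qr + Qe) = 9.2:
Cₑ = (60.07·9.2 − 57.90·0.03000) / 2.170 = 253.9 µg/L.

254 µg/L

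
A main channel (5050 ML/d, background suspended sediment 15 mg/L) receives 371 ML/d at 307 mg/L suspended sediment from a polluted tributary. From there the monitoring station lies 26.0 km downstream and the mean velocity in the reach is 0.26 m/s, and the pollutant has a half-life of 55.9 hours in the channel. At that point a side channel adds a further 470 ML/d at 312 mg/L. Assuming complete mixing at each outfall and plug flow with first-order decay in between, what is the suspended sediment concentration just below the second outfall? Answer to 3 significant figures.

47.7 mg/L

Flow-weighted average: C = (5050·15.00 + 371.0·307.0) / 5421 = 189600/5421 = 34.98 mg/L; combined flow 5421 ML/d.
Travel time t = 26.0·1000 / 0.26 = 100000 s = 27.78 h.
Half-life 55.9 h → k = ln 2 / 55.9 = 0.01240 h⁻¹ = 0.2976 d⁻¹.
First-order decay: C = 34.98·exp(−k·t) = 34.98·0.7086 = 24.79 mg/L.
Second outfall: C = (5421·24.79 + 470.0·312.0)/5891 = 47.70 mg/L.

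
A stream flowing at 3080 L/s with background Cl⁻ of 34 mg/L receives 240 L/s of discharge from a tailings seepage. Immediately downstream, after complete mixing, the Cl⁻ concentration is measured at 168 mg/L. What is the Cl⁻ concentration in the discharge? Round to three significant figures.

1890 mg/L

Mass balance: 3080·34.00 + 240.0·Cₑ = 3320·168.0
→ Cₑ = (3320·168.0 − 3080·34.00) / 240.0 = 1888 mg/L.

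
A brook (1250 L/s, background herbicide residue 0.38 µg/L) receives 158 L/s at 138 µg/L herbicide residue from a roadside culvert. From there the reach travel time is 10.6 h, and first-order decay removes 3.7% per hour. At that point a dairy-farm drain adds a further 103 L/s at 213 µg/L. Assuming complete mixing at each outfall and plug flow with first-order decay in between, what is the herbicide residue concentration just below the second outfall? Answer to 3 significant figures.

After mixing, C = (1250·0.3800 + 158.0·138.0) / 1408 = 22280/1408 = 15.82 µg/L; combined flow 1408 L/s.
3.7%/h lost → k = −ln(1 − 0.037) = 0.03770 h⁻¹.
After decay, C = 15.82 × e^(−kt) = 15.82 × 0.6706 = 10.61 µg/L.
Second outfall: C = (1408·10.61 + 103.0·213.0)/1511 = 24.41 µg/L.

24.4 µg/L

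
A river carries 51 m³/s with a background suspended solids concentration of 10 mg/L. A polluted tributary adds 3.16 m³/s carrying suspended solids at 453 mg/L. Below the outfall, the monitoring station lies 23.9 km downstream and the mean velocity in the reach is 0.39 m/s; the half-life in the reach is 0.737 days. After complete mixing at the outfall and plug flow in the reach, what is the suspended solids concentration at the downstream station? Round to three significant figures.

18.4 mg/L

Flow-weighted average: C = (51.00·10.00 + 3.160·453.0) / 54.16 = 1941/54.16 = 35.85 mg/L.
Travel time t = 23.9·1000 / 0.39 = 61280 s = 17.02 h.
Half-life 0.737 d → k = ln 2 / 0.737 = 0.9405 d⁻¹.
Applying C = C₀e^(−kt): 35.85 × 0.5132 = 18.40 mg/L.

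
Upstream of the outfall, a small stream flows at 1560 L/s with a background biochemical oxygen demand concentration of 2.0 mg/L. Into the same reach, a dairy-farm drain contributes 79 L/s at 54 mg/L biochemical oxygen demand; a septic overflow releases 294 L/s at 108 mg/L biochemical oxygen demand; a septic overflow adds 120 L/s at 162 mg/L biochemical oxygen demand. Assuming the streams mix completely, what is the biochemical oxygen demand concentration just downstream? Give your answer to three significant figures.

28.5 mg/L

Mass balance: C = (1560·2.000 + 79.00·54.00 + 294.0·108.0 + 120.0·162.0) / 2053 = 58580/2053 = 28.53 mg/L.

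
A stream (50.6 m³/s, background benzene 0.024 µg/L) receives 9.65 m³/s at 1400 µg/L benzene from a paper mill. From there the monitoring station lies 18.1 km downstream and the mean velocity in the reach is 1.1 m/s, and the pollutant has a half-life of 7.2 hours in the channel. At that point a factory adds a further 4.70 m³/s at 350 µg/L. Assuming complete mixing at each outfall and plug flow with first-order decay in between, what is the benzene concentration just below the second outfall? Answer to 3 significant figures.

159 µg/L

Mass balance: C = (50.60·0.02400 + 9.650·1400) / 60.25 = 13510/60.25 = 224.3 µg/L; combined flow 60.25 m³/s.
Travel time t = 18.1·1000 / 1.1 = 16450 s = 4.571 h.
Half-life 7.2 h → k = ln 2 / 7.2 = 0.09627 h⁻¹ = 2.310 d⁻¹.
First-order decay: C = 224.3·exp(−k·t) = 224.3·0.6440 = 144.4 µg/L.
Second outfall: C = (60.25·144.4 + 4.700·350.0)/64.95 = 159.3 µg/L.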